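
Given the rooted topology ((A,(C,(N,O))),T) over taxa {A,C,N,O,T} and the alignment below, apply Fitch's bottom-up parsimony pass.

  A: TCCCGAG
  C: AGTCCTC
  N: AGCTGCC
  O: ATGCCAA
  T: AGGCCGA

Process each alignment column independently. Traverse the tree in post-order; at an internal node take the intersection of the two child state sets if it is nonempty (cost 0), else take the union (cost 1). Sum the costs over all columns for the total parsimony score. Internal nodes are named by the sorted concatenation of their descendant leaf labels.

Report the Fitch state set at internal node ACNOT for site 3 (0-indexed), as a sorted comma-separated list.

C

site 0, node NO: N={A} ∩ O={A} → {A} (+0)
site 0, node CNO: C={A} ∩ NO={A} → {A} (+0)
site 0, node ACNO: A={T} ∪ CNO={A} → {A,T} (+1)
site 0, node ACNOT: ACNO={A,T} ∩ T={A} → {A} (+0)
site 1, node NO: N={G} ∪ O={T} → {G,T} (+1)
site 1, node CNO: C={G} ∩ NO={G,T} → {G} (+0)
site 1, node ACNO: A={C} ∪ CNO={G} → {C,G} (+1)
site 1, node ACNOT: ACNO={C,G} ∩ T={G} → {G} (+0)
site 2, node NO: N={C} ∪ O={G} → {C,G} (+1)
site 2, node CNO: C={T} ∪ NO={C,G} → {C,G,T} (+1)
site 2, node ACNO: A={C} ∩ CNO={C,G,T} → {C} (+0)
site 2, node ACNOT: ACNO={C} ∪ T={G} → {C,G} (+1)
site 3, node NO: N={T} ∪ O={C} → {C,T} (+1)
site 3, node CNO: C={C} ∩ NO={C,T} → {C} (+0)
site 3, node ACNO: A={C} ∩ CNO={C} → {C} (+0)
site 3, node ACNOT: ACNO={C} ∩ T={C} → {C} (+0)
site 4, node NO: N={G} ∪ O={C} → {C,G} (+1)
site 4, node CNO: C={C} ∩ NO={C,G} → {C} (+0)
site 4, node ACNO: A={G} ∪ CNO={C} → {C,G} (+1)
site 4, node ACNOT: ACNO={C,G} ∩ T={C} → {C} (+0)
site 5, node NO: N={C} ∪ O={A} → {A,C} (+1)
site 5, node CNO: C={T} ∪ NO={A,C} → {A,C,T} (+1)
site 5, node ACNO: A={A} ∩ CNO={A,C,T} → {A} (+0)
site 5, node ACNOT: ACNO={A} ∪ T={G} → {A,G} (+1)
site 6, node NO: N={C} ∪ O={A} → {A,C} (+1)
site 6, node CNO: C={C} ∩ NO={A,C} → {C} (+0)
site 6, node ACNO: A={G} ∪ CNO={C} → {C,G} (+1)
site 6, node ACNOT: ACNO={C,G} ∪ T={A} → {A,C,G} (+1)
per-site changes: [1, 2, 3, 1, 2, 3, 3]; total = 15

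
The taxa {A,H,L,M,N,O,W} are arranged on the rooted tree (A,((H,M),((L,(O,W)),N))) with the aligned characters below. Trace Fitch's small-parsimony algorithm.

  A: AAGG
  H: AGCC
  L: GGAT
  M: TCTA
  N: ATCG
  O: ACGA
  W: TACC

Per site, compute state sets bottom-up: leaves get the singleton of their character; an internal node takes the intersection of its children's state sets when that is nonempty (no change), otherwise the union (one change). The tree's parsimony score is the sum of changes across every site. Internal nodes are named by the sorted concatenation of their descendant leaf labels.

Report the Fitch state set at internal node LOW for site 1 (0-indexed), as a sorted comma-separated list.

A,C,G

site 0, node HM: H={A} ∪ M={T} → {A,T} (+1)
site 0, node OW: O={A} ∪ W={T} → {A,T} (+1)
site 0, node LOW: L={G} ∪ OW={A,T} → {A,G,T} (+1)
site 0, node LNOW: LOW={A,G,T} ∩ N={A} → {A} (+0)
site 0, node HLMNOW: HM={A,T} ∩ LNOW={A} → {A} (+0)
site 0, node AHLMNOW: A={A} ∩ HLMNOW={A} → {A} (+0)
site 1, node HM: H={G} ∪ M={C} → {C,G} (+1)
site 1, node OW: O={C} ∪ W={A} → {A,C} (+1)
site 1, node LOW: L={G} ∪ OW={A,C} → {A,C,G} (+1)
site 1, node LNOW: LOW={A,C,G} ∪ N={T} → {A,C,G,T} (+1)
site 1, node HLMNOW: HM={C,G} ∩ LNOW={A,C,G,T} → {C,G} (+0)
site 1, node AHLMNOW: A={A} ∪ HLMNOW={C,G} → {A,C,G} (+1)
site 2, node HM: H={C} ∪ M={T} → {C,T} (+1)
site 2, node OW: O={G} ∪ W={C} → {C,G} (+1)
site 2, node LOW: L={A} ∪ OW={C,G} → {A,C,G} (+1)
site 2, node LNOW: LOW={A,C,G} ∩ N={C} → {C} (+0)
site 2, node HLMNOW: HM={C,T} ∩ LNOW={C} → {C} (+0)
site 2, node AHLMNOW: A={G} ∪ HLMNOW={C} → {C,G} (+1)
site 3, node HM: H={C} ∪ M={A} → {A,C} (+1)
site 3, node OW: O={A} ∪ W={C} → {A,C} (+1)
site 3, node LOW: L={T} ∪ OW={A,C} → {A,C,T} (+1)
site 3, node LNOW: LOW={A,C,T} ∪ N={G} → {A,C,G,T} (+1)
site 3, node HLMNOW: HM={A,C} ∩ LNOW={A,C,G,T} → {A,C} (+0)
site 3, node AHLMNOW: A={G} ∪ HLMNOW={A,C} → {A,C,G} (+1)
per-site changes: [3, 5, 4, 5]; total = 17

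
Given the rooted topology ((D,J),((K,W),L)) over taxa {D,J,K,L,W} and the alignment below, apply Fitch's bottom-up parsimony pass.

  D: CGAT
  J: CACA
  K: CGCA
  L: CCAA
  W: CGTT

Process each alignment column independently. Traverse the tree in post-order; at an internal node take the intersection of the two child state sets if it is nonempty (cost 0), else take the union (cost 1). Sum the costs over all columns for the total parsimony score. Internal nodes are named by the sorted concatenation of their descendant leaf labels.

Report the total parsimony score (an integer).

7

DJ@0: {C} ∩ {C} = {C} (intersection, +0)
KW@0: {C} ∩ {C} = {C} (intersection, +0)
KLW@0: {C} ∩ {C} = {C} (intersection, +0)
DJKLW@0: {C} ∩ {C} = {C} (intersection, +0)
DJ@1: {G} ∪ {A} = {A,G} (union, +1)
KW@1: {G} ∩ {G} = {G} (intersection, +0)
KLW@1: {G} ∪ {C} = {C,G} (union, +1)
DJKLW@1: {A,G} ∩ {C,G} = {G} (intersection, +0)
DJ@2: {A} ∪ {C} = {A,C} (union, +1)
KW@2: {C} ∪ {T} = {C,T} (union, +1)
KLW@2: {C,T} ∪ {A} = {A,C,T} (union, +1)
DJKLW@2: {A,C} ∩ {A,C,T} = {A,C} (intersection, +0)
DJ@3: {T} ∪ {A} = {A,T} (union, +1)
KW@3: {A} ∪ {T} = {A,T} (union, +1)
KLW@3: {A,T} ∩ {A} = {A} (intersection, +0)
DJKLW@3: {A,T} ∩ {A} = {A} (intersection, +0)
per-site changes: [0, 2, 3, 2]; total = 7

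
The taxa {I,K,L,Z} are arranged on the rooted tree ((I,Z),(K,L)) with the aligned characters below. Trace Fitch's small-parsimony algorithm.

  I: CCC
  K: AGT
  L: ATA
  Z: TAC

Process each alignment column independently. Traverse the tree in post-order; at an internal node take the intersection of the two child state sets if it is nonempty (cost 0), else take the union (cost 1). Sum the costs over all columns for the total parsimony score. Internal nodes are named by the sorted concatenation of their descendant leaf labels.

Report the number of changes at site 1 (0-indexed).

site 0, node IZ: I={C} ∪ Z={T} → {C,T} (+1)
site 0, node KL: K={A} ∩ L={A} → {A} (+0)
site 0, node IKLZ: IZ={C,T} ∪ KL={A} → {A,C,T} (+1)
site 1, node IZ: I={C} ∪ Z={A} → {A,C} (+1)
site 1, node KL: K={G} ∪ L={T} → {G,T} (+1)
site 1, node IKLZ: IZ={A,C} ∪ KL={G,T} → {A,C,G,T} (+1)
site 2, node IZ: I={C} ∩ Z={C} → {C} (+0)
site 2, node KL: K={T} ∪ L={A} → {A,T} (+1)
site 2, node IKLZ: IZ={C} ∪ KL={A,T} → {A,C,T} (+1)
per-site changes: [2, 3, 2]; total = 7

3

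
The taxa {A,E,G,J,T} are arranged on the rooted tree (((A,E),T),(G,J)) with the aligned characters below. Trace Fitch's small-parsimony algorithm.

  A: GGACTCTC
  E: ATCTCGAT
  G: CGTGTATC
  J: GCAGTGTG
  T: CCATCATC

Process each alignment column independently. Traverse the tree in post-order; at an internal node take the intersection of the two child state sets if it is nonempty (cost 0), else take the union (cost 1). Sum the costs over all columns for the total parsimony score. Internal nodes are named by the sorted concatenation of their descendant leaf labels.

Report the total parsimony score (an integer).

18

[col 0] AE: children A:{G}, E:{A} ∪→ {A,G}; cost 1
[col 0] AET: children AE:{A,G}, T:{C} ∪→ {A,C,G}; cost 1
[col 0] GJ: children G:{C}, J:{G} ∪→ {C,G}; cost 1
[col 0] AEGJT: children AET:{A,C,G}, GJ:{C,G} ∩→ {C,G}; cost 0
[col 1] AE: children A:{G}, E:{T} ∪→ {G,T}; cost 1
[col 1] AET: children AE:{G,T}, T:{C} ∪→ {C,G,T}; cost 1
[col 1] GJ: children G:{G}, J:{C} ∪→ {C,G}; cost 1
[col 1] AEGJT: children AET:{C,G,T}, GJ:{C,G} ∩→ {C,G}; cost 0
[col 2] AE: children A:{A}, E:{C} ∪→ {A,C}; cost 1
[col 2] AET: children AE:{A,C}, T:{A} ∩→ {A}; cost 0
[col 2] GJ: children G:{T}, J:{A} ∪→ {A,T}; cost 1
[col 2] AEGJT: children AET:{A}, GJ:{A,T} ∩→ {A}; cost 0
[col 3] AE: children A:{C}, E:{T} ∪→ {C,T}; cost 1
[col 3] AET: children AE:{C,T}, T:{T} ∩→ {T}; cost 0
[col 3] GJ: children G:{G}, J:{G} ∩→ {G}; cost 0
[col 3] AEGJT: children AET:{T}, GJ:{G} ∪→ {G,T}; cost 1
[col 4] AE: children A:{T}, E:{C} ∪→ {C,T}; cost 1
[col 4] AET: children AE:{C,T}, T:{C} ∩→ {C}; cost 0
[col 4] GJ: children G:{T}, J:{T} ∩→ {T}; cost 0
[col 4] AEGJT: children AET:{C}, GJ:{T} ∪→ {C,T}; cost 1
[col 5] AE: children A:{C}, E:{G} ∪→ {C,G}; cost 1
[col 5] AET: children AE:{C,G}, T:{A} ∪→ {A,C,G}; cost 1
[col 5] GJ: children G:{A}, J:{G} ∪→ {A,G}; cost 1
[col 5] AEGJT: children AET:{A,C,G}, GJ:{A,G} ∩→ {A,G}; cost 0
[col 6] AE: children A:{T}, E:{A} ∪→ {A,T}; cost 1
[col 6] AET: children AE:{A,T}, T:{T} ∩→ {T}; cost 0
[col 6] GJ: children G:{T}, J:{T} ∩→ {T}; cost 0
[col 6] AEGJT: children AET:{T}, GJ:{T} ∩→ {T}; cost 0
[col 7] AE: children A:{C}, E:{T} ∪→ {C,T}; cost 1
[col 7] AET: children AE:{C,T}, T:{C} ∩→ {C}; cost 0
[col 7] GJ: children G:{C}, J:{G} ∪→ {C,G}; cost 1
[col 7] AEGJT: children AET:{C}, GJ:{C,G} ∩→ {C}; cost 0
per-site changes: [3, 3, 2, 2, 2, 3, 1, 2]; total = 18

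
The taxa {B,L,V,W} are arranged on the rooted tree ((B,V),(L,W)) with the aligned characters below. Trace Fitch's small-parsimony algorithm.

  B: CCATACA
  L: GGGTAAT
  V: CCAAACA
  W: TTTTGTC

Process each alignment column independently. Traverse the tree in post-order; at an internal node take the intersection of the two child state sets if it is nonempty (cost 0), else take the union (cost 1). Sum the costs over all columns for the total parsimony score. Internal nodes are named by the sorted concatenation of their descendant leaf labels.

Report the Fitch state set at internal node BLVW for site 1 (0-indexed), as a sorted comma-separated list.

[col 0] BV: children B:{C}, V:{C} ∩→ {C}; cost 0
[col 0] LW: children L:{G}, W:{T} ∪→ {G,T}; cost 1
[col 0] BLVW: children BV:{C}, LW:{G,T} ∪→ {C,G,T}; cost 1
[col 1] BV: children B:{C}, V:{C} ∩→ {C}; cost 0
[col 1] LW: children L:{G}, W:{T} ∪→ {G,T}; cost 1
[col 1] BLVW: children BV:{C}, LW:{G,T} ∪→ {C,G,T}; cost 1
[col 2] BV: children B:{A}, V:{A} ∩→ {A}; cost 0
[col 2] LW: children L:{G}, W:{T} ∪→ {G,T}; cost 1
[col 2] BLVW: children BV:{A}, LW:{G,T} ∪→ {A,G,T}; cost 1
[col 3] BV: children B:{T}, V:{A} ∪→ {A,T}; cost 1
[col 3] LW: children L:{T}, W:{T} ∩→ {T}; cost 0
[col 3] BLVW: children BV:{A,T}, LW:{T} ∩→ {T}; cost 0
[col 4] BV: children B:{A}, V:{A} ∩→ {A}; cost 0
[col 4] LW: children L:{A}, W:{G} ∪→ {A,G}; cost 1
[col 4] BLVW: children BV:{A}, LW:{A,G} ∩→ {A}; cost 0
[col 5] BV: children B:{C}, V:{C} ∩→ {C}; cost 0
[col 5] LW: children L:{A}, W:{T} ∪→ {A,T}; cost 1
[col 5] BLVW: children BV:{C}, LW:{A,T} ∪→ {A,C,T}; cost 1
[col 6] BV: children B:{A}, V:{A} ∩→ {A}; cost 0
[col 6] LW: children L:{T}, W:{C} ∪→ {C,T}; cost 1
[col 6] BLVW: children BV:{A}, LW:{C,T} ∪→ {A,C,T}; cost 1
per-site changes: [2, 2, 2, 1, 1, 2, 2]; total = 12

C,G,T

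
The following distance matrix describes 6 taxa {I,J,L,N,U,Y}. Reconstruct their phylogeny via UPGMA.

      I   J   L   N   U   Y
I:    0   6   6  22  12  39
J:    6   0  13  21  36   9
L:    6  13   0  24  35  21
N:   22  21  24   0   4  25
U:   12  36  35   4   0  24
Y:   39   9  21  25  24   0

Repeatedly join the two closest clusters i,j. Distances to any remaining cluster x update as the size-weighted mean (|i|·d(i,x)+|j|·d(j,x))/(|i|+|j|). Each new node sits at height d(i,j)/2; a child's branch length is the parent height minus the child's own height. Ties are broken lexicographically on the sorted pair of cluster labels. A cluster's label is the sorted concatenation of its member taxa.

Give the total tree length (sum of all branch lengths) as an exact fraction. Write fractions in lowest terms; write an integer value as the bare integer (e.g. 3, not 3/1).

1. join N+U (d=4) ⇒ NU; edges |N|=2, |U|=2
  updated: d(I,NU)=17, d(J,NU)=57/2, d(L,NU)=59/2, d(NU,Y)=49/2
2. join I+J (d=6) ⇒ IJ; edges |I|=3, |J|=3
  updated: d(IJ,L)=19/2, d(IJ,NU)=91/4, d(IJ,Y)=24
3. join IJ+L (d=19/2) ⇒ IJL; edges |IJ|=7/4, |L|=19/4
  updated: d(IJL,NU)=25, d(IJL,Y)=23
4. join IJL+Y (d=23) ⇒ IJLY; edges |IJL|=27/4, |Y|=23/2
  updated: d(IJLY,NU)=199/8
5. join IJLY+NU (d=199/8) ⇒ IJLNUY; edges |IJLY|=15/16, |NU|=167/16
final tree: ((((I:3,J:3):7/4,L:19/4):27/4,Y:23/2):15/16,(N:2,U:2):167/16)
total length: 369/8

369/8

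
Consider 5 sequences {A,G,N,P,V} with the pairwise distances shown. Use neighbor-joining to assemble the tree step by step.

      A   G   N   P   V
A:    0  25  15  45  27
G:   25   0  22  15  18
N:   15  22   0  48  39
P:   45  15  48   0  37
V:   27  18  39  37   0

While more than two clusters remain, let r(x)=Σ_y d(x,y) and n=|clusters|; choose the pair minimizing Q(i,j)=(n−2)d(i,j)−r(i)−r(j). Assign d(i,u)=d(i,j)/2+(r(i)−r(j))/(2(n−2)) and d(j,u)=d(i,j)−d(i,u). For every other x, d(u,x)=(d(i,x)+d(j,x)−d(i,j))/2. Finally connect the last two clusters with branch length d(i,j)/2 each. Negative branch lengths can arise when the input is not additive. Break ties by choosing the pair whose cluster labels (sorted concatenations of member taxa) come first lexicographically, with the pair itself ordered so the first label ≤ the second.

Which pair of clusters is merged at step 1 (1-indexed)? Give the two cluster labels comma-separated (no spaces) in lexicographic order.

A,N

iteration 1: select A,N (d=15, Q=-191); attach at lengths (11/2, 19/2); label the merged cluster AN
  updated: d(AN,G)=16, d(AN,P)=39, d(AN,V)=51/2
iteration 2: select AN,V (d=51/2, Q=-110); attach at lengths (51/4, 51/4); label the merged cluster ANV
  updated: d(ANV,G)=17/4, d(ANV,P)=101/4
iteration 3: select ANV,G (d=17/4, Q=-89/2); attach at lengths (29/4, -3); label the merged cluster AGNV
  updated: d(AGNV,P)=18
iteration 4: select AGNV,P (d=18); attach at lengths (9, 9); label the merged cluster AGNPV
final tree: ((((A:11/2,N:19/2):51/4,V:51/4):29/4,G:-3):9,P:9)
total length: 251/4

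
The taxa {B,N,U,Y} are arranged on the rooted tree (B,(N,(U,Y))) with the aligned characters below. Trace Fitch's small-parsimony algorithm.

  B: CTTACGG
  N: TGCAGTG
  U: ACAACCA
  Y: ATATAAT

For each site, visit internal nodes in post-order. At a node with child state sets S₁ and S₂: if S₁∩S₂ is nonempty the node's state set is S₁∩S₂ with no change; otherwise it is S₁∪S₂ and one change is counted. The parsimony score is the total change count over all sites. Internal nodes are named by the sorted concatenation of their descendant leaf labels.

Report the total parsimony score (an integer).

site 0, node UY: U={A} ∩ Y={A} → {A} (+0)
site 0, node NUY: N={T} ∪ UY={A} → {A,T} (+1)
site 0, node BNUY: B={C} ∪ NUY={A,T} → {A,C,T} (+1)
site 1, node UY: U={C} ∪ Y={T} → {C,T} (+1)
site 1, node NUY: N={G} ∪ UY={C,T} → {C,G,T} (+1)
site 1, node BNUY: B={T} ∩ NUY={C,G,T} → {T} (+0)
site 2, node UY: U={A} ∩ Y={A} → {A} (+0)
site 2, node NUY: N={C} ∪ UY={A} → {A,C} (+1)
site 2, node BNUY: B={T} ∪ NUY={A,C} → {A,C,T} (+1)
site 3, node UY: U={A} ∪ Y={T} → {A,T} (+1)
site 3, node NUY: N={A} ∩ UY={A,T} → {A} (+0)
site 3, node BNUY: B={A} ∩ NUY={A} → {A} (+0)
site 4, node UY: U={C} ∪ Y={A} → {A,C} (+1)
site 4, node NUY: N={G} ∪ UY={A,C} → {A,C,G} (+1)
site 4, node BNUY: B={C} ∩ NUY={A,C,G} → {C} (+0)
site 5, node UY: U={C} ∪ Y={A} → {A,C} (+1)
site 5, node NUY: N={T} ∪ UY={A,C} → {A,C,T} (+1)
site 5, node BNUY: B={G} ∪ NUY={A,C,T} → {A,C,G,T} (+1)
site 6, node UY: U={A} ∪ Y={T} → {A,T} (+1)
site 6, node NUY: N={G} ∪ UY={A,T} → {A,G,T} (+1)
site 6, node BNUY: B={G} ∩ NUY={A,G,T} → {G} (+0)
per-site changes: [2, 2, 2, 1, 2, 3, 2]; total = 14

14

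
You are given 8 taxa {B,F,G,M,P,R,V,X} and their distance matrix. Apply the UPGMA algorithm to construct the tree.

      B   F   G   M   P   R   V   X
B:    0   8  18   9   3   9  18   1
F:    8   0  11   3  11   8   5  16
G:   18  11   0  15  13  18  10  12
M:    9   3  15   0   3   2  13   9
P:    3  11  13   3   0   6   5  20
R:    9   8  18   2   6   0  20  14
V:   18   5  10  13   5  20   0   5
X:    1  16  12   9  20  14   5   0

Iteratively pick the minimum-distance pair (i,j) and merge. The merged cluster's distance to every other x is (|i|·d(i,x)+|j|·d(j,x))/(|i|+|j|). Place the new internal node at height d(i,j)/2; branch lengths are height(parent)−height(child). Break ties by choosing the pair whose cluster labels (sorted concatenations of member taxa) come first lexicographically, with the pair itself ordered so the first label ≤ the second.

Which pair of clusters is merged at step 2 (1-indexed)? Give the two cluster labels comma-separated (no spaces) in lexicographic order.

M,R

step 1: merge (B,X) at d=1; branch lengths B→1/2, X→1/2; new cluster BX
  updated: d(BX,F)=12, d(BX,G)=15, d(BX,M)=9, d(BX,P)=23/2, d(BX,R)=23/2, d(BX,V)=23/2
step 2: merge (M,R) at d=2; branch lengths M→1, R→1; new cluster MR
  updated: d(BX,MR)=41/4, d(F,MR)=11/2, d(G,MR)=33/2, d(MR,P)=9/2, d(MR,V)=33/2
step 3: merge (MR,P) at d=9/2; branch lengths MR→5/4, P→9/4; new cluster MPR
  updated: d(BX,MPR)=32/3, d(F,MPR)=22/3, d(G,MPR)=46/3, d(MPR,V)=38/3
step 4: merge (F,V) at d=5; branch lengths F→5/2, V→5/2; new cluster FV
  updated: d(BX,FV)=47/4, d(FV,G)=21/2, d(FV,MPR)=10
step 5: merge (FV,MPR) at d=10; branch lengths FV→5/2, MPR→11/4; new cluster FMPRV
  updated: d(BX,FMPRV)=111/10, d(FMPRV,G)=67/5
step 6: merge (BX,FMPRV) at d=111/10; branch lengths BX→101/20, FMPRV→11/20; new cluster BFMPRVX
  updated: d(BFMPRVX,G)=97/7
step 7: merge (BFMPRVX,G) at d=97/7; branch lengths BFMPRVX→193/140, G→97/14; new cluster BFGMPRVX
final tree: (((B:1/2,X:1/2):101/20,((F:5/2,V:5/2):5/2,((M:1,R:1):5/4,P:9/4):11/4):11/20):193/140,G:97/14)
total length: 1073/35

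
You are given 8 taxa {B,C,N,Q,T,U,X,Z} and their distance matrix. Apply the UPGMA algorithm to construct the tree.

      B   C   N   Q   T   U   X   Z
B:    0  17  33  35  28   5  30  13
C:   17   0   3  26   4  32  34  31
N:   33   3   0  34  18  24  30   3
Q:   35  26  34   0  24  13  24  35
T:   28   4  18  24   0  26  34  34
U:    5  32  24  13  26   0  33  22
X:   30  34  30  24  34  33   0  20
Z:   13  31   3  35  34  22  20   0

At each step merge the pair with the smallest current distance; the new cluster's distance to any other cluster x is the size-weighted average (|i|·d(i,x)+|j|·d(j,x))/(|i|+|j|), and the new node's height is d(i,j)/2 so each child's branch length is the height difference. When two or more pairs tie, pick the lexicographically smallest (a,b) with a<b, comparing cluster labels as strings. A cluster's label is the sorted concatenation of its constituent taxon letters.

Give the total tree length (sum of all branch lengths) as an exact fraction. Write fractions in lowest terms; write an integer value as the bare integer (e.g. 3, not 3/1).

1. join C+N (d=3) ⇒ CN; edges |C|=3/2, |N|=3/2
  updated: d(B,CN)=25, d(CN,Q)=30, d(CN,T)=11, d(CN,U)=28, d(CN,X)=32, d(CN,Z)=17
2. join B+U (d=5) ⇒ BU; edges |B|=5/2, |U|=5/2
  updated: d(BU,CN)=53/2, d(BU,Q)=24, d(BU,T)=27, d(BU,X)=63/2, d(BU,Z)=35/2
3. join CN+T (d=11) ⇒ CNT; edges |CN|=4, |T|=11/2
  updated: d(BU,CNT)=80/3, d(CNT,Q)=28, d(CNT,X)=98/3, d(CNT,Z)=68/3
4. join BU+Z (d=35/2) ⇒ BUZ; edges |BU|=25/4, |Z|=35/4
  updated: d(BUZ,CNT)=76/3, d(BUZ,Q)=83/3, d(BUZ,X)=83/3
5. join Q+X (d=24) ⇒ QX; edges |Q|=12, |X|=12
  updated: d(BUZ,QX)=83/3, d(CNT,QX)=91/3
6. join BUZ+CNT (d=76/3) ⇒ BCNTUZ; edges |BUZ|=47/12, |CNT|=43/6
  updated: d(BCNTUZ,QX)=29
7. join BCNTUZ+QX (d=29) ⇒ BCNQTUXZ; edges |BCNTUZ|=11/6, |QX|=5/2
final tree: ((((B:5/2,U:5/2):25/4,Z:35/4):47/12,((C:3/2,N:3/2):4,T:11/2):43/6):11/6,(Q:12,X:12):5/2)
total length: 863/12

863/12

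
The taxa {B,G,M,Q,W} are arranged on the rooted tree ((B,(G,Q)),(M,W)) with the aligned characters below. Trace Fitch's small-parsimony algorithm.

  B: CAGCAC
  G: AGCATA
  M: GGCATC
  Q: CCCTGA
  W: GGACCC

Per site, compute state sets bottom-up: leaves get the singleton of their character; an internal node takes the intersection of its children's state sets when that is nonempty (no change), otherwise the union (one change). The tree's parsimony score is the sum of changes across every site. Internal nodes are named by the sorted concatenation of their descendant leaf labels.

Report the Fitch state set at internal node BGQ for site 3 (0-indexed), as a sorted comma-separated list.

A,C,T

site 0, node GQ: G={A} ∪ Q={C} → {A,C} (+1)
site 0, node BGQ: B={C} ∩ GQ={A,C} → {C} (+0)
site 0, node MW: M={G} ∩ W={G} → {G} (+0)
site 0, node BGMQW: BGQ={C} ∪ MW={G} → {C,G} (+1)
site 1, node GQ: G={G} ∪ Q={C} → {C,G} (+1)
site 1, node BGQ: B={A} ∪ GQ={C,G} → {A,C,G} (+1)
site 1, node MW: M={G} ∩ W={G} → {G} (+0)
site 1, node BGMQW: BGQ={A,C,G} ∩ MW={G} → {G} (+0)
site 2, node GQ: G={C} ∩ Q={C} → {C} (+0)
site 2, node BGQ: B={G} ∪ GQ={C} → {C,G} (+1)
site 2, node MW: M={C} ∪ W={A} → {A,C} (+1)
site 2, node BGMQW: BGQ={C,G} ∩ MW={A,C} → {C} (+0)
site 3, node GQ: G={A} ∪ Q={T} → {A,T} (+1)
site 3, node BGQ: B={C} ∪ GQ={A,T} → {A,C,T} (+1)
site 3, node MW: M={A} ∪ W={C} → {A,C} (+1)
site 3, node BGMQW: BGQ={A,C,T} ∩ MW={A,C} → {A,C} (+0)
site 4, node GQ: G={T} ∪ Q={G} → {G,T} (+1)
site 4, node BGQ: B={A} ∪ GQ={G,T} → {A,G,T} (+1)
site 4, node MW: M={T} ∪ W={C} → {C,T} (+1)
site 4, node BGMQW: BGQ={A,G,T} ∩ MW={C,T} → {T} (+0)
site 5, node GQ: G={A} ∩ Q={A} → {A} (+0)
site 5, node BGQ: B={C} ∪ GQ={A} → {A,C} (+1)
site 5, node MW: M={C} ∩ W={C} → {C} (+0)
site 5, node BGMQW: BGQ={A,C} ∩ MW={C} → {C} (+0)
per-site changes: [2, 2, 2, 3, 3, 1]; total = 13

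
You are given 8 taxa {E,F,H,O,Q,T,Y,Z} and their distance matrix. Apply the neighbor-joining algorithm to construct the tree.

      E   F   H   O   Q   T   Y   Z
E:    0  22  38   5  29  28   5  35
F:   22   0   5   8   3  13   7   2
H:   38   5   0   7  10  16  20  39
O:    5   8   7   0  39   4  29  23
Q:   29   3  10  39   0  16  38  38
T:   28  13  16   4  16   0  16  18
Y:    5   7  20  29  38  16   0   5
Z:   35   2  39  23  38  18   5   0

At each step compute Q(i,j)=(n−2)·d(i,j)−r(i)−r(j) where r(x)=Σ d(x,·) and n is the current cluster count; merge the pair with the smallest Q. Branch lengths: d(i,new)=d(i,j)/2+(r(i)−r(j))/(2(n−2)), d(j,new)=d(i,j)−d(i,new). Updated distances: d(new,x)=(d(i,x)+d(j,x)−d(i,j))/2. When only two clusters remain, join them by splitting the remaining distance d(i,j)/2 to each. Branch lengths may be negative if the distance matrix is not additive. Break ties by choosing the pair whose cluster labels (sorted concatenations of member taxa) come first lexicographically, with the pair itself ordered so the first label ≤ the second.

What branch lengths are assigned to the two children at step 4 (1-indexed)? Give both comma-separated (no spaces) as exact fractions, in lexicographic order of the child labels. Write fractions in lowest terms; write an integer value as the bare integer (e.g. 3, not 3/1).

13/6,11/6

step 1: merge (E,Y) at d=5, Q=-252; branch lengths E→6, Y→-1; new cluster EY
  updated: d(EY,F)=12, d(EY,H)=53/2, d(EY,O)=29/2, d(EY,Q)=31, d(EY,T)=39/2, d(EY,Z)=35/2
step 2: merge (H,Q) at d=10, Q=-381/2; branch lengths H→33/20, Q→167/20; new cluster HQ
  updated: d(EY,HQ)=95/4, d(F,HQ)=-1, d(HQ,O)=18, d(HQ,T)=11, d(HQ,Z)=67/2
step 3: merge (F,HQ) at d=-1, Q=-493/4; branch lengths F→-221/32, HQ→189/32; new cluster FHQ
  updated: d(EY,FHQ)=147/8, d(FHQ,O)=27/2, d(FHQ,T)=25/2, d(FHQ,Z)=73/4
step 4: merge (O,T) at d=4, Q=-97; branch lengths O→13/6, T→11/6; new cluster OT
  updated: d(EY,OT)=15, d(FHQ,OT)=11, d(OT,Z)=37/2
step 5: merge (EY,Z) at d=35/2, Q=-561/8; branch lengths EY→253/32, Z→307/32; new cluster EYZ
  updated: d(EYZ,FHQ)=153/16, d(EYZ,OT)=8
step 6: merge (EYZ,FHQ) at d=153/16, Q=-457/16; branch lengths EYZ→105/32, FHQ→201/32; new cluster EFHQYZ
  updated: d(EFHQYZ,OT)=151/32
step 7: merge (EFHQYZ,OT) at d=151/32; branch lengths EFHQYZ→151/64, OT→151/64; new cluster EFHOQTYZ
final tree: ((((E:6,Y:-1):253/32,Z:307/32):105/32,(F:-221/32,(H:33/20,Q:167/20):189/32):201/32):151/64,(O:13/6,T:11/6):151/64)
total length: 1593/32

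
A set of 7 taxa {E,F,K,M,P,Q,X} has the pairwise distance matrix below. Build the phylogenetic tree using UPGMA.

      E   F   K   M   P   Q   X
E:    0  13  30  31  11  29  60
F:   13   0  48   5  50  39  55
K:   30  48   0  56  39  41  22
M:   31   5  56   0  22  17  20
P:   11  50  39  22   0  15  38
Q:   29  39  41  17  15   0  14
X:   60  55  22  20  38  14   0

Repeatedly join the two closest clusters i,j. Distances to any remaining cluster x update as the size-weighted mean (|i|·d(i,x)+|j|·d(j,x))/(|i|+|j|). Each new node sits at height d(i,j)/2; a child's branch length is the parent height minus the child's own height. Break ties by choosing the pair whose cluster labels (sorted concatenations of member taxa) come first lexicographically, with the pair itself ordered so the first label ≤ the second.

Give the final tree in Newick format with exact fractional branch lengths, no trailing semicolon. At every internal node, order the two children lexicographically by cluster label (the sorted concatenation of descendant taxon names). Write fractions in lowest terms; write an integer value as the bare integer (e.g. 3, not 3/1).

iteration 1: select F,M (d=5); attach at lengths (5/2, 5/2); label the merged cluster FM
  updated: d(E,FM)=22, d(FM,K)=52, d(FM,P)=36, d(FM,Q)=28, d(FM,X)=75/2
iteration 2: select E,P (d=11); attach at lengths (11/2, 11/2); label the merged cluster EP
  updated: d(EP,FM)=29, d(EP,K)=69/2, d(EP,Q)=22, d(EP,X)=49
iteration 3: select Q,X (d=14); attach at lengths (7, 7); label the merged cluster QX
  updated: d(EP,QX)=71/2, d(FM,QX)=131/4, d(K,QX)=63/2
iteration 4: select EP,FM (d=29); attach at lengths (9, 12); label the merged cluster EFMP
  updated: d(EFMP,K)=173/4, d(EFMP,QX)=273/8
iteration 5: select K,QX (d=63/2); attach at lengths (63/4, 35/4); label the merged cluster KQX
  updated: d(EFMP,KQX)=223/6
iteration 6: select EFMP,KQX (d=223/6); attach at lengths (49/12, 17/6); label the merged cluster EFKMPQX
final tree: (((E:11/2,P:11/2):9,(F:5/2,M:5/2):12):49/12,(K:63/4,(Q:7,X:7):35/4):17/6)
total length: 989/12

(((E:11/2,P:11/2):9,(F:5/2,M:5/2):12):49/12,(K:63/4,(Q:7,X:7):35/4):17/6)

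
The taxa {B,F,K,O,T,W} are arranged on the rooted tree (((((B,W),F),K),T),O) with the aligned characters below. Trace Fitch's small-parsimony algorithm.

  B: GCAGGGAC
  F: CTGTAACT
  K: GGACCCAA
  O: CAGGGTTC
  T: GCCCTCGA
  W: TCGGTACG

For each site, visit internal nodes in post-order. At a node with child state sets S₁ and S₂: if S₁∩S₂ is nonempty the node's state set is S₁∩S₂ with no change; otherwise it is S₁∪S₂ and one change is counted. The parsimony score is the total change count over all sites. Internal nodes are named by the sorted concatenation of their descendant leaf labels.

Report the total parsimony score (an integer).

27

[col 0] BW: children B:{G}, W:{T} ∪→ {G,T}; cost 1
[col 0] BFW: children BW:{G,T}, F:{C} ∪→ {C,G,T}; cost 1
[col 0] BFKW: children BFW:{C,G,T}, K:{G} ∩→ {G}; cost 0
[col 0] BFKTW: children BFKW:{G}, T:{G} ∩→ {G}; cost 0
[col 0] BFKOTW: children BFKTW:{G}, O:{C} ∪→ {C,G}; cost 1
[col 1] BW: children B:{C}, W:{C} ∩→ {C}; cost 0
[col 1] BFW: children BW:{C}, F:{T} ∪→ {C,T}; cost 1
[col 1] BFKW: children BFW:{C,T}, K:{G} ∪→ {C,G,T}; cost 1
[col 1] BFKTW: children BFKW:{C,G,T}, T:{C} ∩→ {C}; cost 0
[col 1] BFKOTW: children BFKTW:{C}, O:{A} ∪→ {A,C}; cost 1
[col 2] BW: children B:{A}, W:{G} ∪→ {A,G}; cost 1
[col 2] BFW: children BW:{A,G}, F:{G} ∩→ {G}; cost 0
[col 2] BFKW: children BFW:{G}, K:{A} ∪→ {A,G}; cost 1
[col 2] BFKTW: children BFKW:{A,G}, T:{C} ∪→ {A,C,G}; cost 1
[col 2] BFKOTW: children BFKTW:{A,C,G}, O:{G} ∩→ {G}; cost 0
[col 3] BW: children B:{G}, W:{G} ∩→ {G}; cost 0
[col 3] BFW: children BW:{G}, F:{T} ∪→ {G,T}; cost 1
[col 3] BFKW: children BFW:{G,T}, K:{C} ∪→ {C,G,T}; cost 1
[col 3] BFKTW: children BFKW:{C,G,T}, T:{C} ∩→ {C}; cost 0
[col 3] BFKOTW: children BFKTW:{C}, O:{G} ∪→ {C,G}; cost 1
[col 4] BW: children B:{G}, W:{T} ∪→ {G,T}; cost 1
[col 4] BFW: children BW:{G,T}, F:{A} ∪→ {A,G,T}; cost 1
[col 4] BFKW: children BFW:{A,G,T}, K:{C} ∪→ {A,C,G,T}; cost 1
[col 4] BFKTW: children BFKW:{A,C,G,T}, T:{T} ∩→ {T}; cost 0
[col 4] BFKOTW: children BFKTW:{T}, O:{G} ∪→ {G,T}; cost 1
[col 5] BW: children B:{G}, W:{A} ∪→ {A,G}; cost 1
[col 5] BFW: children BW:{A,G}, F:{A} ∩→ {A}; cost 0
[col 5] BFKW: children BFW:{A}, K:{C} ∪→ {A,C}; cost 1
[col 5] BFKTW: children BFKW:{A,C}, T:{C} ∩→ {C}; cost 0
[col 5] BFKOTW: children BFKTW:{C}, O:{T} ∪→ {C,T}; cost 1
[col 6] BW: children B:{A}, W:{C} ∪→ {A,C}; cost 1
[col 6] BFW: children BW:{A,C}, F:{C} ∩→ {C}; cost 0
[col 6] BFKW: children BFW:{C}, K:{A} ∪→ {A,C}; cost 1
[col 6] BFKTW: children BFKW:{A,C}, T:{G} ∪→ {A,C,G}; cost 1
[col 6] BFKOTW: children BFKTW:{A,C,G}, O:{T} ∪→ {A,C,G,T}; cost 1
[col 7] BW: children B:{C}, W:{G} ∪→ {C,G}; cost 1
[col 7] BFW: children BW:{C,G}, F:{T} ∪→ {C,G,T}; cost 1
[col 7] BFKW: children BFW:{C,G,T}, K:{A} ∪→ {A,C,G,T}; cost 1
[col 7] BFKTW: children BFKW:{A,C,G,T}, T:{A} ∩→ {A}; cost 0
[col 7] BFKOTW: children BFKTW:{A}, O:{C} ∪→ {A,C}; cost 1
per-site changes: [3, 3, 3, 3, 4, 3, 4, 4]; total = 27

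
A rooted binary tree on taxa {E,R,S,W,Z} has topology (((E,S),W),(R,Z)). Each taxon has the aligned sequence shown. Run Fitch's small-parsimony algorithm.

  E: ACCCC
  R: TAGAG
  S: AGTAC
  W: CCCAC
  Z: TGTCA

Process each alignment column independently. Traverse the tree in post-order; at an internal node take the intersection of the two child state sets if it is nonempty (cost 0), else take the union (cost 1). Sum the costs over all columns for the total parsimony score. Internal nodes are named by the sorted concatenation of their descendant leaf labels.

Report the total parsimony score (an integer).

12

ES@0: {A} ∩ {A} = {A} (intersection, +0)
ESW@0: {A} ∪ {C} = {A,C} (union, +1)
RZ@0: {T} ∩ {T} = {T} (intersection, +0)
ERSWZ@0: {A,C} ∪ {T} = {A,C,T} (union, +1)
ES@1: {C} ∪ {G} = {C,G} (union, +1)
ESW@1: {C,G} ∩ {C} = {C} (intersection, +0)
RZ@1: {A} ∪ {G} = {A,G} (union, +1)
ERSWZ@1: {C} ∪ {A,G} = {A,C,G} (union, +1)
ES@2: {C} ∪ {T} = {C,T} (union, +1)
ESW@2: {C,T} ∩ {C} = {C} (intersection, +0)
RZ@2: {G} ∪ {T} = {G,T} (union, +1)
ERSWZ@2: {C} ∪ {G,T} = {C,G,T} (union, +1)
ES@3: {C} ∪ {A} = {A,C} (union, +1)
ESW@3: {A,C} ∩ {A} = {A} (intersection, +0)
RZ@3: {A} ∪ {C} = {A,C} (union, +1)
ERSWZ@3: {A} ∩ {A,C} = {A} (intersection, +0)
ES@4: {C} ∩ {C} = {C} (intersection, +0)
ESW@4: {C} ∩ {C} = {C} (intersection, +0)
RZ@4: {G} ∪ {A} = {A,G} (union, +1)
ERSWZ@4: {C} ∪ {A,G} = {A,C,G} (union, +1)
per-site changes: [2, 3, 3, 2, 2]; total = 12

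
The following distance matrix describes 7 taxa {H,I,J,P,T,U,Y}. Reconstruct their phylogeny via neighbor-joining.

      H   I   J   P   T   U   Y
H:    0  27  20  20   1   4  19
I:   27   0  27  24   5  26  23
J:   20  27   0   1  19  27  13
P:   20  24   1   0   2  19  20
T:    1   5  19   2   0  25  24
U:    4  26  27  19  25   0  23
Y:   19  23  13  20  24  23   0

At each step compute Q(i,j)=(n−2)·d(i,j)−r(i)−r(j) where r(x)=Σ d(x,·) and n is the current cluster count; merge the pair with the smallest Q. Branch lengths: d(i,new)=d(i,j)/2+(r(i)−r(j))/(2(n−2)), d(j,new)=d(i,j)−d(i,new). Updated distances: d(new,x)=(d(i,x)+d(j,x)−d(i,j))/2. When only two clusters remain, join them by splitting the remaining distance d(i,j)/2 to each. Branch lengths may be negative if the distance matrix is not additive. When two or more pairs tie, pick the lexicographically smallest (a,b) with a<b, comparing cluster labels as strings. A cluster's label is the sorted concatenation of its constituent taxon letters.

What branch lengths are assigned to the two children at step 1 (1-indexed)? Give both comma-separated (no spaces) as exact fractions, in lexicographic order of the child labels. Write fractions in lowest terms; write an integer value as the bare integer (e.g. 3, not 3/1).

iteration 1: select H,U (d=4, Q=-195); attach at lengths (-13/10, 53/10); label the merged cluster HU
  updated: d(HU,I)=49/2, d(HU,J)=43/2, d(HU,P)=35/2, d(HU,T)=11, d(HU,Y)=19
iteration 2: select I,T (d=5, Q=-289/2); attach at lengths (125/16, -45/16); label the merged cluster IT
  updated: d(HU,IT)=61/4, d(IT,J)=41/2, d(IT,P)=21/2, d(IT,Y)=21
iteration 3: select J,P (d=1, Q=-102); attach at lengths (5/3, -2/3); label the merged cluster JP
  updated: d(HU,JP)=19, d(IT,JP)=15, d(JP,Y)=16
iteration 4: select HU,IT (d=61/4, Q=-74); attach at lengths (65/8, 57/8); label the merged cluster HITU
  updated: d(HITU,JP)=75/8, d(HITU,Y)=99/8
iteration 5: select HITU,JP (d=75/8, Q=-151/4); attach at lengths (23/8, 13/2); label the merged cluster HIJPTU
  updated: d(HIJPTU,Y)=19/2
iteration 6: select HIJPTU,Y (d=19/2); attach at lengths (19/4, 19/4); label the merged cluster HIJPTUY
final tree: ((((H:-13/10,U:53/10):65/8,(I:125/16,T:-45/16):57/8):23/8,(J:5/3,P:-2/3):13/2):19/4,Y:19/4)
total length: 353/8

-13/10,53/10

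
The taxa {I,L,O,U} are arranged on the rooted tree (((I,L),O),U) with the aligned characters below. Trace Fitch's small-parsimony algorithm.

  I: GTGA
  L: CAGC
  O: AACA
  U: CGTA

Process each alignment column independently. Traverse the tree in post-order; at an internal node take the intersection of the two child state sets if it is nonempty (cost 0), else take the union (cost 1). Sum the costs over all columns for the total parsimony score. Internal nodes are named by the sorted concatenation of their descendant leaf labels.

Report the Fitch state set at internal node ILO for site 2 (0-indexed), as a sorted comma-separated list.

[col 0] IL: children I:{G}, L:{C} ∪→ {C,G}; cost 1
[col 0] ILO: children IL:{C,G}, O:{A} ∪→ {A,C,G}; cost 1
[col 0] ILOU: children ILO:{A,C,G}, U:{C} ∩→ {C}; cost 0
[col 1] IL: children I:{T}, L:{A} ∪→ {A,T}; cost 1
[col 1] ILO: children IL:{A,T}, O:{A} ∩→ {A}; cost 0
[col 1] ILOU: children ILO:{A}, U:{G} ∪→ {A,G}; cost 1
[col 2] IL: children I:{G}, L:{G} ∩→ {G}; cost 0
[col 2] ILO: children IL:{G}, O:{C} ∪→ {C,G}; cost 1
[col 2] ILOU: children ILO:{C,G}, U:{T} ∪→ {C,G,T}; cost 1
[col 3] IL: children I:{A}, L:{C} ∪→ {A,C}; cost 1
[col 3] ILO: children IL:{A,C}, O:{A} ∩→ {A}; cost 0
[col 3] ILOU: children ILO:{A}, U:{A} ∩→ {A}; cost 0
per-site changes: [2, 2, 2, 1]; total = 7

C,G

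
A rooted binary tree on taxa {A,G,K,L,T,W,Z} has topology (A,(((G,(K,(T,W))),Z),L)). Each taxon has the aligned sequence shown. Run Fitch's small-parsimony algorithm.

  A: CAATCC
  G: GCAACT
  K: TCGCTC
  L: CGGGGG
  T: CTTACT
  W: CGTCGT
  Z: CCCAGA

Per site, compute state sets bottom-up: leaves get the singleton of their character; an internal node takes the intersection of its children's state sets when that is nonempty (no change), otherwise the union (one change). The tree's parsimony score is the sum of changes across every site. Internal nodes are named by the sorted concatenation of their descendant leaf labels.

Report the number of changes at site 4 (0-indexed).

4

TW@0: {C} ∩ {C} = {C} (intersection, +0)
KTW@0: {T} ∪ {C} = {C,T} (union, +1)
GKTW@0: {G} ∪ {C,T} = {C,G,T} (union, +1)
GKTWZ@0: {C,G,T} ∩ {C} = {C} (intersection, +0)
GKLTWZ@0: {C} ∩ {C} = {C} (intersection, +0)
AGKLTWZ@0: {C} ∩ {C} = {C} (intersection, +0)
TW@1: {T} ∪ {G} = {G,T} (union, +1)
KTW@1: {C} ∪ {G,T} = {C,G,T} (union, +1)
GKTW@1: {C} ∩ {C,G,T} = {C} (intersection, +0)
GKTWZ@1: {C} ∩ {C} = {C} (intersection, +0)
GKLTWZ@1: {C} ∪ {G} = {C,G} (union, +1)
AGKLTWZ@1: {A} ∪ {C,G} = {A,C,G} (union, +1)
TW@2: {T} ∩ {T} = {T} (intersection, +0)
KTW@2: {G} ∪ {T} = {G,T} (union, +1)
GKTW@2: {A} ∪ {G,T} = {A,G,T} (union, +1)
GKTWZ@2: {A,G,T} ∪ {C} = {A,C,G,T} (union, +1)
GKLTWZ@2: {A,C,G,T} ∩ {G} = {G} (intersection, +0)
AGKLTWZ@2: {A} ∪ {G} = {A,G} (union, +1)
TW@3: {A} ∪ {C} = {A,C} (union, +1)
KTW@3: {C} ∩ {A,C} = {C} (intersection, +0)
GKTW@3: {A} ∪ {C} = {A,C} (union, +1)
GKTWZ@3: {A,C} ∩ {A} = {A} (intersection, +0)
GKLTWZ@3: {A} ∪ {G} = {A,G} (union, +1)
AGKLTWZ@3: {T} ∪ {A,G} = {A,G,T} (union, +1)
TW@4: {C} ∪ {G} = {C,G} (union, +1)
KTW@4: {T} ∪ {C,G} = {C,G,T} (union, +1)
GKTW@4: {C} ∩ {C,G,T} = {C} (intersection, +0)
GKTWZ@4: {C} ∪ {G} = {C,G} (union, +1)
GKLTWZ@4: {C,G} ∩ {G} = {G} (intersection, +0)
AGKLTWZ@4: {C} ∪ {G} = {C,G} (union, +1)
TW@5: {T} ∩ {T} = {T} (intersection, +0)
KTW@5: {C} ∪ {T} = {C,T} (union, +1)
GKTW@5: {T} ∩ {C,T} = {T} (intersection, +0)
GKTWZ@5: {T} ∪ {A} = {A,T} (union, +1)
GKLTWZ@5: {A,T} ∪ {G} = {A,G,T} (union, +1)
AGKLTWZ@5: {C} ∪ {A,G,T} = {A,C,G,T} (union, +1)
per-site changes: [2, 4, 4, 4, 4, 4]; total = 22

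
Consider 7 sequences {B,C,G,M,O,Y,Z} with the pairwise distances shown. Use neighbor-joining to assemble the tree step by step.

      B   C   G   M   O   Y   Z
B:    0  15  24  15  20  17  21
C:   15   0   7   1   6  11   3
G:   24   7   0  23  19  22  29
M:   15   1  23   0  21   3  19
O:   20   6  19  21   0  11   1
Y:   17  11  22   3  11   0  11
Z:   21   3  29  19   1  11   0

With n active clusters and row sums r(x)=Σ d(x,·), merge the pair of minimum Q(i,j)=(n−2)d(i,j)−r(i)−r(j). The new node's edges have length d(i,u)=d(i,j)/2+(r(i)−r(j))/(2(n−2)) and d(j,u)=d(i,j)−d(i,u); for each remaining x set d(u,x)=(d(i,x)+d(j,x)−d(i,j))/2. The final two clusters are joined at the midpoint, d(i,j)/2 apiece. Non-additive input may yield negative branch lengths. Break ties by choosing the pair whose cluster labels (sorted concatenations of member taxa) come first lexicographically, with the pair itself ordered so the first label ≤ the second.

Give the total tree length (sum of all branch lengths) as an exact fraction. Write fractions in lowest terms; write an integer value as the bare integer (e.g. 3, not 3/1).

609/16

step 1: merge (O,Z) at d=1, Q=-157; branch lengths O→-1/10, Z→11/10; new cluster OZ
  updated: d(B,OZ)=20, d(C,OZ)=4, d(G,OZ)=47/2, d(M,OZ)=39/2, d(OZ,Y)=21/2
step 2: merge (M,Y) at d=3, Q=-113; branch lengths M→5/4, Y→7/4; new cluster MY
  updated: d(B,MY)=29/2, d(C,MY)=9/2, d(G,MY)=21, d(MY,OZ)=27/2
step 3: merge (C,G) at d=7, Q=-85; branch lengths C→-4, G→11; new cluster CG
  updated: d(B,CG)=16, d(CG,MY)=37/4, d(CG,OZ)=41/4
step 4: merge (B,MY) at d=29/2, Q=-235/4; branch lengths B→169/16, MY→63/16; new cluster BMY
  updated: d(BMY,CG)=43/8, d(BMY,OZ)=19/2
step 5: merge (BMY,CG) at d=43/8, Q=-201/8; branch lengths BMY→37/16, CG→49/16; new cluster BCGMY
  updated: d(BCGMY,OZ)=115/16
step 6: merge (BCGMY,OZ) at d=115/16; branch lengths BCGMY→115/32, OZ→115/32; new cluster BCGMOYZ
final tree: (((B:169/16,(M:5/4,Y:7/4):63/16):37/16,(C:-4,G:11):49/16):115/32,(O:-1/10,Z:11/10):115/32)
total length: 609/16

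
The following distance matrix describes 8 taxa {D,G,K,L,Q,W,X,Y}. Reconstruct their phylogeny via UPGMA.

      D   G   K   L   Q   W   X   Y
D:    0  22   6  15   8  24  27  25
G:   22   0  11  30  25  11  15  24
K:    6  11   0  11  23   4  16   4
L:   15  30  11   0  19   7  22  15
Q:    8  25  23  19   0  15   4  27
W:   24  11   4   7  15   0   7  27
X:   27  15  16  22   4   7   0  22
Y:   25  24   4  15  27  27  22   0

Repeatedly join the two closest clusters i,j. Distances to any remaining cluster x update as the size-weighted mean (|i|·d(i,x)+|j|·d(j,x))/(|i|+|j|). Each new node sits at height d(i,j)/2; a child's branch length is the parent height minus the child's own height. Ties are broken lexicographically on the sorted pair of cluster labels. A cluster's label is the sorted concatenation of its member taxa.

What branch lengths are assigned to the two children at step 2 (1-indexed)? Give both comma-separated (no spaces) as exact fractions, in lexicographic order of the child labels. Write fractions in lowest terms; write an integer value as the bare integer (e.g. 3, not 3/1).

2,2

step 1: merge (K,W) at d=4; branch lengths K→2, W→2; new cluster KW
  updated: d(D,KW)=15, d(G,KW)=11, d(KW,L)=9, d(KW,Q)=19, d(KW,X)=23/2, d(KW,Y)=31/2
step 2: merge (Q,X) at d=4; branch lengths Q→2, X→2; new cluster QX
  updated: d(D,QX)=35/2, d(G,QX)=20, d(KW,QX)=61/4, d(L,QX)=41/2, d(QX,Y)=49/2
step 3: merge (KW,L) at d=9; branch lengths KW→5/2, L→9/2; new cluster KLW
  updated: d(D,KLW)=15, d(G,KLW)=52/3, d(KLW,QX)=17, d(KLW,Y)=46/3
step 4: merge (D,KLW) at d=15; branch lengths D→15/2, KLW→3; new cluster DKLW
  updated: d(DKLW,G)=37/2, d(DKLW,QX)=137/8, d(DKLW,Y)=71/4
step 5: merge (DKLW,QX) at d=137/8; branch lengths DKLW→17/16, QX→105/16; new cluster DKLQWX
  updated: d(DKLQWX,G)=19, d(DKLQWX,Y)=20
step 6: merge (DKLQWX,G) at d=19; branch lengths DKLQWX→15/16, G→19/2; new cluster DGKLQWX
  updated: d(DGKLQWX,Y)=144/7
step 7: merge (DGKLQWX,Y) at d=144/7; branch lengths DGKLQWX→11/14, Y→72/7; new cluster DGKLQWXY
final tree: ((((D:15/2,((K:2,W:2):5/2,L:9/2):3):17/16,(Q:2,X:2):105/16):15/16,G:19/2):11/14,Y:72/7)
total length: 6119/112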